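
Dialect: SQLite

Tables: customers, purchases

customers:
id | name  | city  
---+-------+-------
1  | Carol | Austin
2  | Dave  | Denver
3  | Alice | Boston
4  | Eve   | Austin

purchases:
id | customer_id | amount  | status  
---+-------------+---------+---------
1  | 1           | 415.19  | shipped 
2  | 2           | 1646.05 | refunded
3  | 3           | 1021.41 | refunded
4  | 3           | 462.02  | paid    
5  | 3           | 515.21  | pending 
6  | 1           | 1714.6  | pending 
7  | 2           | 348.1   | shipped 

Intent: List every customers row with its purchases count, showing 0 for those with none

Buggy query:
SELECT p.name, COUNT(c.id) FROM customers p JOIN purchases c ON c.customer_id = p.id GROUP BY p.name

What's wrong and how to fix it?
Bug: An inner join excludes parents with zero children

Fix: Switch to LEFT JOIN to retain unmatched parent rows

Corrected query:
SELECT p.name, COUNT(c.id) FROM customers p LEFT JOIN purchases c ON c.customer_id = p.id GROUP BY p.name

Result:
name  | COUNT(c.id)
------+------------
Alice | 3          
Carol | 2          
Dave  | 2          
Eve   | 0          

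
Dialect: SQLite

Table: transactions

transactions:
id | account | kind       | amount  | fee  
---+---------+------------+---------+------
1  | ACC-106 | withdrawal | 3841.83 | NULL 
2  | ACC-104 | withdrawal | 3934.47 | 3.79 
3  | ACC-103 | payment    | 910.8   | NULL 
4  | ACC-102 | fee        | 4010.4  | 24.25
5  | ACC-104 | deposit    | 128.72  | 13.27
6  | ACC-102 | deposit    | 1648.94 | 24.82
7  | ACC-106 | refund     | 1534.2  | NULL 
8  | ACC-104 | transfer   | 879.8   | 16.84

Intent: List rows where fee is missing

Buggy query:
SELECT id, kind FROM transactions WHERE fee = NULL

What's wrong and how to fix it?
Bug: '= NULL' is always unknown in SQL three-valued logic, so no rows match

Fix: Use IS NULL to test for NULL

Corrected query:
SELECT id, kind FROM transactions WHERE fee IS NULL

Result:
id | kind      
---+-----------
1  | withdrawal
3  | payment   
7  | refund    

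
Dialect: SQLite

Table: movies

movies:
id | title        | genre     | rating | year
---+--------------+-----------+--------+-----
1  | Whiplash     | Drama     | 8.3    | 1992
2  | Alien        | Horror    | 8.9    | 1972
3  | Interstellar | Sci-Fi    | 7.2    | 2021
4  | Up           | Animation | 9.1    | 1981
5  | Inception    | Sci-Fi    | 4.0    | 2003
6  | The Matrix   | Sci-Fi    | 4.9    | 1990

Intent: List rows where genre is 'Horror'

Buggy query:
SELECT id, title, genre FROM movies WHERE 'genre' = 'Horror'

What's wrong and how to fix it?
Bug: 'genre' in single quotes is a string literal, not the column; the comparison is literal-vs-literal and never true

Fix: Remove the quotes around the column name (or use double quotes for an identifier)

Corrected query:
SELECT id, title, genre FROM movies WHERE genre = 'Horror'

Result:
id | title | genre 
---+-------+-------
2  | Alien | Horror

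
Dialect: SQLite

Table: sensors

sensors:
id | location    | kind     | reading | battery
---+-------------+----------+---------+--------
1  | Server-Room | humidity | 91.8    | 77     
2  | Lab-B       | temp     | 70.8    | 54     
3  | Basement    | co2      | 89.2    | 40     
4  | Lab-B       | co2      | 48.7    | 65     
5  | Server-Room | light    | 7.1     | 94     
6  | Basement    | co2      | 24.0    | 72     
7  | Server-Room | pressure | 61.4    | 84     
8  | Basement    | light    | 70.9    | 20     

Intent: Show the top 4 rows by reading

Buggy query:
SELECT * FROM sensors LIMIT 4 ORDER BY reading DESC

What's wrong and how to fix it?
Bug: ORDER BY cannot follow LIMIT; LIMIT is the final clause

Fix: Swap the clauses: ORDER BY first, then LIMIT

Corrected query:
SELECT * FROM sensors ORDER BY reading DESC LIMIT 4

Result:
id | location    | kind     | reading | battery
---+-------------+----------+---------+--------
1  | Server-Room | humidity | 91.8    | 77     
3  | Basement    | co2      | 89.2    | 40     
8  | Basement    | light    | 70.9    | 20     
2  | Lab-B       | temp     | 70.8    | 54     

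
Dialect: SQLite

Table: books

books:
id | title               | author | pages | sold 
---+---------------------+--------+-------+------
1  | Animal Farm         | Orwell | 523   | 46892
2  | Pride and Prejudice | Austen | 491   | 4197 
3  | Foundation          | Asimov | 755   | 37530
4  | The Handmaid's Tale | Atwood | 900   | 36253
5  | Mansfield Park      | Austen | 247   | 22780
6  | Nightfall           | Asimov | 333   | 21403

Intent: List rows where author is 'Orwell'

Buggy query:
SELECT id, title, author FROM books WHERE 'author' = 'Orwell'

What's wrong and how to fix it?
Bug: 'author' in single quotes is a string literal, not the column; the comparison is literal-vs-literal and never true

Fix: Reference the column as author without single quotes

Corrected query:
SELECT id, title, author FROM books WHERE author = 'Orwell'

Result:
id | title       | author
---+-------------+-------
1  | Animal Farm | Orwell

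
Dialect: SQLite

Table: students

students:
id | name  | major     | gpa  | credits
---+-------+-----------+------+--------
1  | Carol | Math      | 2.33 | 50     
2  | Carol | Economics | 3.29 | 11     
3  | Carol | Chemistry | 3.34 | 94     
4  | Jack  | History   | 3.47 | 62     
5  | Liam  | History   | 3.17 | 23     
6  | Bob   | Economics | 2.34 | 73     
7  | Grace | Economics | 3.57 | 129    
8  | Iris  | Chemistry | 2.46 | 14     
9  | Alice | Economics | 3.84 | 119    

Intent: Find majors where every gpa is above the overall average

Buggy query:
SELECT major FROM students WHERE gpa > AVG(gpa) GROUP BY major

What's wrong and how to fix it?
Bug: AVG() is an aggregate; it can't sit directly in WHERE

Fix: Compute the overall average in a scalar subquery and compare each group's MIN against it in HAVING

Corrected query:
SELECT major FROM students GROUP BY major HAVING MIN(gpa) > (SELECT AVG(gpa) FROM students)

Result:
major  
-------
History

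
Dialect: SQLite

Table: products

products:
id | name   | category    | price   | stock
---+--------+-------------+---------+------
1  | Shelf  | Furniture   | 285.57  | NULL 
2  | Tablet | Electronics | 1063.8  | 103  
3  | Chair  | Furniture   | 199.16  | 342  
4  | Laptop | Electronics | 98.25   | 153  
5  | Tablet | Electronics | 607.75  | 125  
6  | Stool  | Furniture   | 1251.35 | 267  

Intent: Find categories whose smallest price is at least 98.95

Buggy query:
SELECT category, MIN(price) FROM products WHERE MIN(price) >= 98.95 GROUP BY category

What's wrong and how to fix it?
Bug: Aggregates like MIN are computed per group after WHERE runs

Fix: Use HAVING for the per-group MIN condition

Corrected query:
SELECT category, MIN(price) FROM products GROUP BY category HAVING MIN(price) >= 98.95

Result:
category  | MIN(price)
----------+-----------
Furniture | 199.16    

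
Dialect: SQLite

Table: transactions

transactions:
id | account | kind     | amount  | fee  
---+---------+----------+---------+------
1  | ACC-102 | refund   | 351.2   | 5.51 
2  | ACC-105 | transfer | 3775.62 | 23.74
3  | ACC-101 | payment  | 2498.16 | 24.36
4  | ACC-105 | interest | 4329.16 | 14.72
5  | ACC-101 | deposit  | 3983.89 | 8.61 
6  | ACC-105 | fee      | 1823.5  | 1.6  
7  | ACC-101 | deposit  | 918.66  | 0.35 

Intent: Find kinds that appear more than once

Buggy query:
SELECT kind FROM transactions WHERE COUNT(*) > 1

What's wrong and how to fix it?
Bug: COUNT(*) is an aggregate and cannot be used in WHERE

Fix: Group first, then use HAVING for the count condition

Corrected query:
SELECT kind FROM transactions GROUP BY kind HAVING COUNT(*) > 1

Result:
kind   
-------
deposit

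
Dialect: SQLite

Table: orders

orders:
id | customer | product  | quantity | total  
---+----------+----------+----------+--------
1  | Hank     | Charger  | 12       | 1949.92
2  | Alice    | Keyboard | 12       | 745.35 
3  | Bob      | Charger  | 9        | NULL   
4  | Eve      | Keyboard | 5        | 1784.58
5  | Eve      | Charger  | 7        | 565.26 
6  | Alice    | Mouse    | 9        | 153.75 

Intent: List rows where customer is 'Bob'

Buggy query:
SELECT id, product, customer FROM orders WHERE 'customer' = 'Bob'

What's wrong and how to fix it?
Bug: 'customer' in single quotes is a string literal, not the column; the comparison is literal-vs-literal and never true

Fix: Remove the quotes around the column name (or use double quotes for an identifier)

Corrected query:
SELECT id, product, customer FROM orders WHERE customer = 'Bob'

Result:
id | product | customer
---+---------+---------
3  | Charger | Bob     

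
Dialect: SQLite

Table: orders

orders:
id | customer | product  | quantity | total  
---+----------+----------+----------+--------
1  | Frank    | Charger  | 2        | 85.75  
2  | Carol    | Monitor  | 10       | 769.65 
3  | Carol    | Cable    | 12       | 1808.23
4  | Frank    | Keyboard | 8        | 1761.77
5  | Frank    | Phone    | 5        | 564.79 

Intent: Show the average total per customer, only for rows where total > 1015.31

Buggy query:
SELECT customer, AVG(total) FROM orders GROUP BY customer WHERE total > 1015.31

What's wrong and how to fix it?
Bug: Row-level WHERE must come before GROUP BY in the clause order

Fix: Move the WHERE clause before GROUP BY

Corrected query:
SELECT customer, AVG(total) FROM orders WHERE total > 1015.31 GROUP BY customer

Result:
customer | AVG(total)
---------+-----------
Carol    | 1808.23   
Frank    | 1761.77   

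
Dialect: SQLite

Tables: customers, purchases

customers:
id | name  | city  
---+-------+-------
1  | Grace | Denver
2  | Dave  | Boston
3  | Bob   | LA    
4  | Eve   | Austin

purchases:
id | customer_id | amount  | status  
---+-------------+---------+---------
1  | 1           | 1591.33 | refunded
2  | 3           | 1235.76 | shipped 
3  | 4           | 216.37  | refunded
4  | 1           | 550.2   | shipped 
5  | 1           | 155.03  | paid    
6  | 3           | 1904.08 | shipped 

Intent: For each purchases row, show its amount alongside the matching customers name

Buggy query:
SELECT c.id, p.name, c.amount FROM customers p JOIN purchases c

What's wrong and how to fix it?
Bug: JOIN with no ON clause produces a cartesian product; every purchases row pairs with every customers row

Fix: Specify the join condition linking the foreign key to the parent id

Corrected query:
SELECT c.id, p.name, c.amount FROM customers p JOIN purchases c ON c.customer_id = p.id

Result:
id | name  | amount 
---+-------+--------
1  | Grace | 1591.33
2  | Bob   | 1235.76
3  | Eve   | 216.37 
4  | Grace | 550.2  
5  | Grace | 155.03 
6  | Bob   | 1904.08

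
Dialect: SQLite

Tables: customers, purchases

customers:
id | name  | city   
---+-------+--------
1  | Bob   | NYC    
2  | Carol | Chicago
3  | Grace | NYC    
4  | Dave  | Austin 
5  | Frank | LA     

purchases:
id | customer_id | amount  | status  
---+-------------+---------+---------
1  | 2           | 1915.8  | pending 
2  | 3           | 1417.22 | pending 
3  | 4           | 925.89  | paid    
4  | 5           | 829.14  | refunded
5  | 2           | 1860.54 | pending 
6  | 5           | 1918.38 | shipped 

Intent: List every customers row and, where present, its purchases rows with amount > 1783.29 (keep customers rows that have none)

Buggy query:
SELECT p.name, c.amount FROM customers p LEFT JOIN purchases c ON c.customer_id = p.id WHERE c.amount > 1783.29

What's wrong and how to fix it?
Bug: Filtering c.amount in WHERE discards the NULL rows produced by LEFT JOIN, turning it into an inner join

Fix: Move the right-table condition into the ON clause so unmatched parents are kept

Corrected query:
SELECT p.name, c.amount FROM customers p LEFT JOIN purchases c ON c.customer_id = p.id AND c.amount > 1783.29

Result:
name  | amount 
------+--------
Bob   | NULL   
Carol | 1860.54
Carol | 1915.8 
Grace | NULL   
Dave  | NULL   
Frank | 1918.38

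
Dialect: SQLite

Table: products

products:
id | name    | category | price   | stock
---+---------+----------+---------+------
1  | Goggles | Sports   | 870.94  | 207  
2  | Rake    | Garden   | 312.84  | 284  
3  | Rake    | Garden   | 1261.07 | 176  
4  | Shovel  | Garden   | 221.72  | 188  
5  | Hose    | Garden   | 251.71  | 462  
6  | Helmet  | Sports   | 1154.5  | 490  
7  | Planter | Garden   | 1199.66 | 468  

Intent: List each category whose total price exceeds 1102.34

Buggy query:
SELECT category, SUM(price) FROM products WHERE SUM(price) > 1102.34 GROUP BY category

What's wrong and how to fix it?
Bug: WHERE runs before GROUP BY, so aggregates aren't available there

Fix: Move the aggregate condition to a HAVING clause

Corrected query:
SELECT category, SUM(price) FROM products GROUP BY category HAVING SUM(price) > 1102.34

Result:
category | SUM(price)
---------+-----------
Garden   | 3247      
Sports   | 2025.44   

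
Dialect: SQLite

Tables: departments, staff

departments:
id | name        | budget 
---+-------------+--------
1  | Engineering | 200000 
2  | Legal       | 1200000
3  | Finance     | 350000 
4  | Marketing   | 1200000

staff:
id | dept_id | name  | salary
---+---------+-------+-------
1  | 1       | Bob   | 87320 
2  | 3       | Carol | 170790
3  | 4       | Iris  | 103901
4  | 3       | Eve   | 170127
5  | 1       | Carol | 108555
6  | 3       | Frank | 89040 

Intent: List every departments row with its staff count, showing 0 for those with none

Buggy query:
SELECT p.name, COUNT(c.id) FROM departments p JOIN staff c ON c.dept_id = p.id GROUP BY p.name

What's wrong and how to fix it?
Bug: INNER JOIN drops departments rows that have no matching staff rows

Fix: Use LEFT JOIN so parents without children still appear (COUNT(c.id) gives 0)

Corrected query:
SELECT p.name, COUNT(c.id) FROM departments p LEFT JOIN staff c ON c.dept_id = p.id GROUP BY p.name

Result:
name        | COUNT(c.id)
------------+------------
Engineering | 2          
Finance     | 3          
Legal       | 0          
Marketing   | 1          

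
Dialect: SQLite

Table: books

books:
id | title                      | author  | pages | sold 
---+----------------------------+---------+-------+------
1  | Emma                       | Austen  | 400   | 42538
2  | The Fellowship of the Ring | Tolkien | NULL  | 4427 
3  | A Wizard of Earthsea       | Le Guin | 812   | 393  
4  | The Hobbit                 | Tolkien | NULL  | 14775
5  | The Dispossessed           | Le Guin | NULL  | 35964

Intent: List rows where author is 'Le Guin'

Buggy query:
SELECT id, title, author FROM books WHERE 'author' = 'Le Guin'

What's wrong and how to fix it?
Bug: Single quotes denote string literals in SQL; the column name is being compared as a constant string

Fix: Reference the column as author without single quotes

Corrected query:
SELECT id, title, author FROM books WHERE author = 'Le Guin'

Result:
id | title                | author 
---+----------------------+--------
3  | A Wizard of Earthsea | Le Guin
5  | The Dispossessed     | Le Guin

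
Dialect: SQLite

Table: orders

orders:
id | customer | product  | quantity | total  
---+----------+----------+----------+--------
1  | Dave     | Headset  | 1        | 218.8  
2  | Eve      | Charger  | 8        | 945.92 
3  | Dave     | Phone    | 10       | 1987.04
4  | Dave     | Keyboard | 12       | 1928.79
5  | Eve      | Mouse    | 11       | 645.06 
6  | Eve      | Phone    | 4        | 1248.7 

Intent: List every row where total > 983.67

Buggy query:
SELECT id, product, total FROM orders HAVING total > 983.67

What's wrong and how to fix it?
Bug: HAVING filters the output of aggregation, but this query has no GROUP BY and no aggregate functions, so SQLite rejects it (HAVING clause on a non-aggregate query); the condition here is per row

Fix: Use WHERE for row-level filtering

Corrected query:
SELECT id, product, total FROM orders WHERE total > 983.67

Result:
id | product  | total  
---+----------+--------
3  | Phone    | 1987.04
4  | Keyboard | 1928.79
6  | Phone    | 1248.7 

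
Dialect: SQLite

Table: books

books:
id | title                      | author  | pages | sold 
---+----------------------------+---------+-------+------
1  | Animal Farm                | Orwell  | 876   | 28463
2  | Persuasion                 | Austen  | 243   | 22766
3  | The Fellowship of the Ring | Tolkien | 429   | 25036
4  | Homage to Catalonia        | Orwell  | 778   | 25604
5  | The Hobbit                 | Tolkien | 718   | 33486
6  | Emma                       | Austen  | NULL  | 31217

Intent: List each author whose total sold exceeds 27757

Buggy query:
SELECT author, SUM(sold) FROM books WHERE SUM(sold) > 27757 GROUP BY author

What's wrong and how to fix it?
Bug: Aggregate functions cannot appear in a WHERE clause

Fix: Use HAVING (which filters groups after aggregation) instead of WHERE

Corrected query:
SELECT author, SUM(sold) FROM books GROUP BY author HAVING SUM(sold) > 27757

Result:
author  | SUM(sold)
--------+----------
Austen  | 53983    
Orwell  | 54067    
Tolkien | 58522    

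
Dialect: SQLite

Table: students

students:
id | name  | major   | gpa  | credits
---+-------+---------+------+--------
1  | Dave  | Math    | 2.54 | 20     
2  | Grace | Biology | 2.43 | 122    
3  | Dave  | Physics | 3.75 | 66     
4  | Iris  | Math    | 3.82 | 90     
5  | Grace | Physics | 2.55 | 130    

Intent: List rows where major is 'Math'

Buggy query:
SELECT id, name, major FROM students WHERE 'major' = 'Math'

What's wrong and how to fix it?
Bug: 'major' in single quotes is a string literal, not the column; the comparison is literal-vs-literal and never true

Fix: Reference the column as major without single quotes

Corrected query:
SELECT id, name, major FROM students WHERE major = 'Math'

Result:
id | name | major
---+------+------
1  | Dave | Math 
4  | Iris | Math 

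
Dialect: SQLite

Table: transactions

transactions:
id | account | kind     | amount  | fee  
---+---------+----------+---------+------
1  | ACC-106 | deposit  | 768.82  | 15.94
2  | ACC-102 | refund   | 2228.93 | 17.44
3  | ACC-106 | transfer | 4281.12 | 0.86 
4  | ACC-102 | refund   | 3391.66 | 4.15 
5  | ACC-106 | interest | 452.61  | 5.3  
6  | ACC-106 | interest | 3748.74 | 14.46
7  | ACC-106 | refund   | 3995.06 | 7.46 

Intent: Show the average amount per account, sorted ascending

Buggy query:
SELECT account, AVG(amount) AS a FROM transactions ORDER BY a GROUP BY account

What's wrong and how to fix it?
Bug: GROUP BY must precede ORDER BY

Fix: Move ORDER BY to the end, after GROUP BY

Corrected query:
SELECT account, AVG(amount) AS a FROM transactions GROUP BY account ORDER BY a

Result:
account | a       
--------+---------
ACC-106 | 2649.27 
ACC-102 | 2810.295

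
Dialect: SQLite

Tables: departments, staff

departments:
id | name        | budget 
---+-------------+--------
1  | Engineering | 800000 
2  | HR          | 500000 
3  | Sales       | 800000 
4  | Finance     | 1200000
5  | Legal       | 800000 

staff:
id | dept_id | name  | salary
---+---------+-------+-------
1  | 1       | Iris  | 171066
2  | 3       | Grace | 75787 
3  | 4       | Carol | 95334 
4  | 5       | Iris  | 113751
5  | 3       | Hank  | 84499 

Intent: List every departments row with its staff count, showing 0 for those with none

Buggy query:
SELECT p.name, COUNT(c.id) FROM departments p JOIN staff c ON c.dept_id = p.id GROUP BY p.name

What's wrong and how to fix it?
Bug: An inner join excludes parents with zero children

Fix: Use LEFT JOIN so parents without children still appear (COUNT(c.id) gives 0)

Corrected query:
SELECT p.name, COUNT(c.id) FROM departments p LEFT JOIN staff c ON c.dept_id = p.id GROUP BY p.name

Result:
name        | COUNT(c.id)
------------+------------
Engineering | 1          
Finance     | 1          
HR          | 0          
Legal       | 1          
Sales       | 2          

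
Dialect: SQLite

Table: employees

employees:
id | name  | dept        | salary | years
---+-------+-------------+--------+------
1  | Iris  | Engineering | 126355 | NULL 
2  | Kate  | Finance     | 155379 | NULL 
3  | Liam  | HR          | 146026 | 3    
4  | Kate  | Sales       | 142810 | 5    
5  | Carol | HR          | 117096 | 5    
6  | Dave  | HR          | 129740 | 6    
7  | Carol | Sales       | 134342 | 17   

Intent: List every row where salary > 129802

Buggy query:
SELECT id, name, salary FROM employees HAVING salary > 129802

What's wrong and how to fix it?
Bug: HAVING filters the output of aggregation, but this query has no GROUP BY and no aggregate functions, so SQLite rejects it (HAVING clause on a non-aggregate query); the condition here is per row

Fix: Use WHERE for row-level filtering

Corrected query:
SELECT id, name, salary FROM employees WHERE salary > 129802

Result:
id | name  | salary
---+-------+-------
2  | Kate  | 155379
3  | Liam  | 146026
4  | Kate  | 142810
7  | Carol | 134342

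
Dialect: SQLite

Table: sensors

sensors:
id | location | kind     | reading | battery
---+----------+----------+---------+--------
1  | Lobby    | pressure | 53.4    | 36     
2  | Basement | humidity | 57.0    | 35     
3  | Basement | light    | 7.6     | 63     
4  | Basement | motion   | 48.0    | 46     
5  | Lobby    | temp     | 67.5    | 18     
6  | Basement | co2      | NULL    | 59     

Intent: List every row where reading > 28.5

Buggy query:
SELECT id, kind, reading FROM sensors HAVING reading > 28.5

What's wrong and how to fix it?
Bug: This is a non-aggregate query (no GROUP BY, no aggregates), so in SQLite the HAVING clause is invalid here; a row-level condition belongs in WHERE

Fix: Use WHERE for row-level filtering

Corrected query:
SELECT id, kind, reading FROM sensors WHERE reading > 28.5

Result:
id | kind     | reading
---+----------+--------
1  | pressure | 53.4   
2  | humidity | 57     
4  | motion   | 48     
5  | temp     | 67.5   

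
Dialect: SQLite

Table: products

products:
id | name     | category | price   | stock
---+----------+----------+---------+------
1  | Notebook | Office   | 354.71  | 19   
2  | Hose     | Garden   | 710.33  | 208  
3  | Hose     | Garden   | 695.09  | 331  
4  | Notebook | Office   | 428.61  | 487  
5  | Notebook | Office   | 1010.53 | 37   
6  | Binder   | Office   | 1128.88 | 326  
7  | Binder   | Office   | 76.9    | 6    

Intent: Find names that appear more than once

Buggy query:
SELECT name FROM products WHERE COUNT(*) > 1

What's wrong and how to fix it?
Bug: WHERE can't reference COUNT(*); aggregates are computed after WHERE

Fix: GROUP BY name, then filter groups with HAVING COUNT(*) > 1

Corrected query:
SELECT name FROM products GROUP BY name HAVING COUNT(*) > 1

Result:
name    
--------
Binder  
Hose    
Notebook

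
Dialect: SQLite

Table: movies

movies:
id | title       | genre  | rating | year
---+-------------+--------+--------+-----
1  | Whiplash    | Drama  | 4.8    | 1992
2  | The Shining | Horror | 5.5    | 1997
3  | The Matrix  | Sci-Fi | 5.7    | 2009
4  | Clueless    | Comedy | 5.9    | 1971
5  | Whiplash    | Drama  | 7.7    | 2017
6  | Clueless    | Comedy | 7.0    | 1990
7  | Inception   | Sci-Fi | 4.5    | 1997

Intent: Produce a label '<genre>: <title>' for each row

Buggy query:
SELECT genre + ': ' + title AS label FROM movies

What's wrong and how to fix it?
Bug: SQLite uses || for string concatenation; + coerces text to numbers (yielding 0)

Fix: Replace + with || to concatenate text

Corrected query:
SELECT genre || ': ' || title AS label FROM movies

Result:
label              
-------------------
Drama: Whiplash    
Horror: The Shining
Sci-Fi: The Matrix 
Comedy: Clueless   
Drama: Whiplash    
Comedy: Clueless   
Sci-Fi: Inception  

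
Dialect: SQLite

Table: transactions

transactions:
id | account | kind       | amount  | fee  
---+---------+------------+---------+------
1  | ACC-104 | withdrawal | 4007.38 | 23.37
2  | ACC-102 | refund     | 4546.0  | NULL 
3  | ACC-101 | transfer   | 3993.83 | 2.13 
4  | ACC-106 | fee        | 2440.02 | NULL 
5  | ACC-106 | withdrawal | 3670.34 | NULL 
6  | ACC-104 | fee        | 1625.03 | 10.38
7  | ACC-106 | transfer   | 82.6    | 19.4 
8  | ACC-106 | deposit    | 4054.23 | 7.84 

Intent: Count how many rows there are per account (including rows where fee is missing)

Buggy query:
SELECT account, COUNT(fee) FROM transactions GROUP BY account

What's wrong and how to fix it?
Bug: COUNT(column) counts non-NULL values only; rows with NULL fee aren't counted

Fix: Use COUNT(*) to count all rows regardless of NULL

Corrected query:
SELECT account, COUNT(*) FROM transactions GROUP BY account

Result:
account | COUNT(*)
--------+---------
ACC-101 | 1       
ACC-102 | 1       
ACC-104 | 2       
ACC-106 | 4       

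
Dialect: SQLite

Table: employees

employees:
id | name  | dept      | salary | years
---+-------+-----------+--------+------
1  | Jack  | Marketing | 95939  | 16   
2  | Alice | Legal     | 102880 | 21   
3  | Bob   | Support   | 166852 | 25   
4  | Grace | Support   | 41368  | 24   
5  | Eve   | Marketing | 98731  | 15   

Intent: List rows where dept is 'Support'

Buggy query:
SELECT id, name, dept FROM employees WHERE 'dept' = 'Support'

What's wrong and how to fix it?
Bug: Single quotes denote string literals in SQL; the column name is being compared as a constant string

Fix: Remove the quotes around the column name (or use double quotes for an identifier)

Corrected query:
SELECT id, name, dept FROM employees WHERE dept = 'Support'

Result:
id | name  | dept   
---+-------+--------
3  | Bob   | Support
4  | Grace | Support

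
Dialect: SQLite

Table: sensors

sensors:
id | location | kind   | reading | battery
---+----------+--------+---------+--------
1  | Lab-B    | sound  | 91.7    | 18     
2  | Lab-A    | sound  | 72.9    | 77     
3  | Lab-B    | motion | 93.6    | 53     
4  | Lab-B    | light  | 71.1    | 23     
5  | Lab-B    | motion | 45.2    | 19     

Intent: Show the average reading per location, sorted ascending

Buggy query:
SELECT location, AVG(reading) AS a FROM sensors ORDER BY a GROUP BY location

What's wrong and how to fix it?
Bug: ORDER BY appears before GROUP BY; SQL clause order requires GROUP BY first

Fix: Reorder: SELECT … FROM … GROUP BY … ORDER BY …

Corrected query:
SELECT location, AVG(reading) AS a FROM sensors GROUP BY location ORDER BY a

Result:
location | a   
---------+-----
Lab-A    | 72.9
Lab-B    | 75.4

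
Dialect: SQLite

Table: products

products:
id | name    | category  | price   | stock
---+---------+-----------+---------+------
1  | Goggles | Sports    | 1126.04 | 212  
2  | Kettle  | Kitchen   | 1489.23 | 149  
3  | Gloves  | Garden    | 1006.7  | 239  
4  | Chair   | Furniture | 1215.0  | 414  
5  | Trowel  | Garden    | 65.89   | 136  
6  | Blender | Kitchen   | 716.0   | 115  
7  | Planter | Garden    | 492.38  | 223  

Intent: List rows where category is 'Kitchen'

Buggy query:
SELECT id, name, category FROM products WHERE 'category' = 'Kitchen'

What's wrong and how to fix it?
Bug: 'category' in single quotes is a string literal, not the column; the comparison is literal-vs-literal and never true

Fix: Remove the quotes around the column name (or use double quotes for an identifier)

Corrected query:
SELECT id, name, category FROM products WHERE category = 'Kitchen'

Result:
id | name    | category
---+---------+---------
2  | Kettle  | Kitchen 
6  | Blender | Kitchen 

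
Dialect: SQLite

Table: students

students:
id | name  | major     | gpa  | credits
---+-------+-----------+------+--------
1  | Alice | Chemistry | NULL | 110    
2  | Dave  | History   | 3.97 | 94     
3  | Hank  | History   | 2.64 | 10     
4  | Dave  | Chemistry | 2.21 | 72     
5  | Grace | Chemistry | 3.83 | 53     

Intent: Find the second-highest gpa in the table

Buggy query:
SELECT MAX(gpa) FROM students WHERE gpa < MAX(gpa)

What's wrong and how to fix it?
Bug: The inner MAX is an aggregate inside WHERE, which is not allowed

Fix: Put the inner MAX in a scalar subquery

Corrected query:
SELECT MAX(gpa) FROM students WHERE gpa < (SELECT MAX(gpa) FROM students)

Result:
MAX(gpa)
--------
3.83    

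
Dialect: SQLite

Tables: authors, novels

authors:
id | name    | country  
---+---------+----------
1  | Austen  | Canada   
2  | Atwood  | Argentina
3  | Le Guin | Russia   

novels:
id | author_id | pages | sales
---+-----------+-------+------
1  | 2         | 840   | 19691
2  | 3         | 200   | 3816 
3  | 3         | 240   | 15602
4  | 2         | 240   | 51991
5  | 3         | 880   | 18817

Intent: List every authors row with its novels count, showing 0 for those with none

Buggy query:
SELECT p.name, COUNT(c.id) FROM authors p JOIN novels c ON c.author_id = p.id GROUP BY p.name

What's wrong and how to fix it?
Bug: An inner join excludes parents with zero children

Fix: Switch to LEFT JOIN to retain unmatched parent rows

Corrected query:
SELECT p.name, COUNT(c.id) FROM authors p LEFT JOIN novels c ON c.author_id = p.id GROUP BY p.name

Result:
name    | COUNT(c.id)
--------+------------
Atwood  | 2          
Austen  | 0          
Le Guin | 3          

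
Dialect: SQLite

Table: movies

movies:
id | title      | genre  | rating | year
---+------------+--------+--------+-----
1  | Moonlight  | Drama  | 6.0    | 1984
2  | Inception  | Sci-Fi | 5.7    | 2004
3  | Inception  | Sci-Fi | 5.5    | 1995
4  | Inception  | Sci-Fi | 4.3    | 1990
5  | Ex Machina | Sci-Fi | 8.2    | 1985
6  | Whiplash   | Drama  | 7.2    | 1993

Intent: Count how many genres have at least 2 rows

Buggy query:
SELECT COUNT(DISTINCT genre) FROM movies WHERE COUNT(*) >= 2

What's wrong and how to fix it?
Bug: COUNT(*) cannot appear in WHERE; the per-group count doesn't exist yet

Fix: Use a subquery that GROUPs and filters with HAVING, then count its rows

Corrected query:
SELECT COUNT(*) FROM (SELECT genre FROM movies GROUP BY genre HAVING COUNT(*) >= 2)

Result:
COUNT(*)
--------
2       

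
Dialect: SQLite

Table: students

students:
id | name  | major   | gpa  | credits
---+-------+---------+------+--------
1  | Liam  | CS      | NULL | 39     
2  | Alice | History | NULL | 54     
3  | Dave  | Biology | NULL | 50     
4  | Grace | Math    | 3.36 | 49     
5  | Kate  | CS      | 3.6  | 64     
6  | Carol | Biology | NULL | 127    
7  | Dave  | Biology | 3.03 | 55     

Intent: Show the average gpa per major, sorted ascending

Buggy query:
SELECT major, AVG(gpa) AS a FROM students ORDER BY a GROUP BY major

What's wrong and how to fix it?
Bug: ORDER BY appears before GROUP BY; SQL clause order requires GROUP BY first

Fix: Move ORDER BY to the end, after GROUP BY

Corrected query:
SELECT major, AVG(gpa) AS a FROM students GROUP BY major ORDER BY a

Result:
major   | a   
--------+-----
History | NULL
Biology | 3.03
Math    | 3.36
CS      | 3.6 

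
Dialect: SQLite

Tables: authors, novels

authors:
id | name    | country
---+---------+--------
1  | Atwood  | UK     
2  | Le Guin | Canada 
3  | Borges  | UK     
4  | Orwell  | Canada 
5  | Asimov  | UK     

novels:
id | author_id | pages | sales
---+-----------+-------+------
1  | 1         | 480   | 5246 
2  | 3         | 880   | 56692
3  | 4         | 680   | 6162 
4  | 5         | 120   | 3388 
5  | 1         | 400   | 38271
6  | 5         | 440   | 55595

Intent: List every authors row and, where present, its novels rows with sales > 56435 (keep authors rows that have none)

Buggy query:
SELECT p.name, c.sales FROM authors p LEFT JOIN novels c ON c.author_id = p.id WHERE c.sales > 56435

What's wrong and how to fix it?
Bug: A WHERE condition on the right-hand table after LEFT JOIN drops unmatched parents

Fix: Put 'c.sales > 56435' in the JOIN's ON clause instead of WHERE

Corrected query:
SELECT p.name, c.sales FROM authors p LEFT JOIN novels c ON c.author_id = p.id AND c.sales > 56435

Result:
name    | sales
--------+------
Atwood  | NULL 
Le Guin | NULL 
Borges  | 56692
Orwell  | NULL 
Asimov  | NULL 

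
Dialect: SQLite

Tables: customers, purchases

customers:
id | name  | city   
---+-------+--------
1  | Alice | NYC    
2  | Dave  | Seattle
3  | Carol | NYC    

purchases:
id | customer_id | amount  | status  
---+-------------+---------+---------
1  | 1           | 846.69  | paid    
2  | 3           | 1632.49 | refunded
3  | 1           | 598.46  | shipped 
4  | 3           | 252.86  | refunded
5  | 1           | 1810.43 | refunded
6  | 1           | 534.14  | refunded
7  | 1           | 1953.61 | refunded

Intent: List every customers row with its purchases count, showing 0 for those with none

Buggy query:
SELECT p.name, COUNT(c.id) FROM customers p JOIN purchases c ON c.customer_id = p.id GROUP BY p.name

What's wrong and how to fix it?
Bug: INNER JOIN drops customers rows that have no matching purchases rows

Fix: Switch to LEFT JOIN to retain unmatched parent rows

Corrected query:
SELECT p.name, COUNT(c.id) FROM customers p LEFT JOIN purchases c ON c.customer_id = p.id GROUP BY p.name

Result:
name  | COUNT(c.id)
------+------------
Alice | 5          
Carol | 2          
Dave  | 0          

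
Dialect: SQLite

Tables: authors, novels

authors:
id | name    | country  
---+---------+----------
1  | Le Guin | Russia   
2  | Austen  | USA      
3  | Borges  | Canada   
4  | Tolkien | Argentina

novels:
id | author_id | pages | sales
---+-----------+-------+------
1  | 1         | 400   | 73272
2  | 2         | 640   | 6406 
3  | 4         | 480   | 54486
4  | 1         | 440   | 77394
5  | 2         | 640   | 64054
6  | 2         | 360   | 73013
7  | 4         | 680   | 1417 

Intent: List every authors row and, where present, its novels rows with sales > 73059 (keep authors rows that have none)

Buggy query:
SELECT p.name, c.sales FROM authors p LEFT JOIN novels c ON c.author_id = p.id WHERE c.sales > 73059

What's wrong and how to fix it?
Bug: Filtering c.sales in WHERE discards the NULL rows produced by LEFT JOIN, turning it into an inner join

Fix: Put 'c.sales > 73059' in the JOIN's ON clause instead of WHERE

Corrected query:
SELECT p.name, c.sales FROM authors p LEFT JOIN novels c ON c.author_id = p.id AND c.sales > 73059

Result:
name    | sales
--------+------
Le Guin | 73272
Le Guin | 77394
Austen  | NULL 
Borges  | NULL 
Tolkien | NULL 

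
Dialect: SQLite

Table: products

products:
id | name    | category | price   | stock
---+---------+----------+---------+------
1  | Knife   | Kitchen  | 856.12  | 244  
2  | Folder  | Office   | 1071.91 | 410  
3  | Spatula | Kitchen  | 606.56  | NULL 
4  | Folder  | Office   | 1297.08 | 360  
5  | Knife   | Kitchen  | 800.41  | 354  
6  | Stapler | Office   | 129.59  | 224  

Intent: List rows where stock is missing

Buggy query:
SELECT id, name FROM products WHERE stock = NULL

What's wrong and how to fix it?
Bug: '= NULL' is always unknown in SQL three-valued logic, so no rows match

Fix: Replace '= NULL' with 'IS NULL'

Corrected query:
SELECT id, name FROM products WHERE stock IS NULL

Result:
id | name   
---+--------
3  | Spatula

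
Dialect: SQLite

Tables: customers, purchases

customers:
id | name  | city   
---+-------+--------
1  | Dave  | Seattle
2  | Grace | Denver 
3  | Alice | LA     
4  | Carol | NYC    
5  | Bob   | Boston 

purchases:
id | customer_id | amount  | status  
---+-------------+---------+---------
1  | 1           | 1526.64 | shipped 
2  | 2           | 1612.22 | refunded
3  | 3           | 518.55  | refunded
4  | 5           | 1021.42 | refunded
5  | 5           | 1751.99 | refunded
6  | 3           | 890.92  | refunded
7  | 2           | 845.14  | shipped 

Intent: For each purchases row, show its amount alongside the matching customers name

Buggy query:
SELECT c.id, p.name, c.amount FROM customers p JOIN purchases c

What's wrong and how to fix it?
Bug: Missing join condition: each purchases row is matched to all customers rows instead of just its own

Fix: Specify the join condition linking the foreign key to the parent id

Corrected query:
SELECT c.id, p.name, c.amount FROM customers p JOIN purchases c ON c.customer_id = p.id

Result:
id | name  | amount 
---+-------+--------
1  | Dave  | 1526.64
2  | Grace | 1612.22
3  | Alice | 518.55 
4  | Bob   | 1021.42
5  | Bob   | 1751.99
6  | Alice | 890.92 
7  | Grace | 845.14 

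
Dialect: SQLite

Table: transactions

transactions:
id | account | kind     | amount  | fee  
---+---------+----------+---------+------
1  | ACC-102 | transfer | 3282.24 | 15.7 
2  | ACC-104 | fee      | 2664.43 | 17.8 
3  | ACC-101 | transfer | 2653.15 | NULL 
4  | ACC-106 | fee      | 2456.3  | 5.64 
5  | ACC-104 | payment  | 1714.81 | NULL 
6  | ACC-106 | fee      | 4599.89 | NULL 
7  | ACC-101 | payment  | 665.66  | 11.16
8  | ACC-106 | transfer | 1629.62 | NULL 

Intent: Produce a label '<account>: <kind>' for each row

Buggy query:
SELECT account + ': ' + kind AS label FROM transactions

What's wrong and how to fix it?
Bug: '+' is numeric addition; on text columns SQLite converts them to 0 instead of concatenating

Fix: Replace + with || to concatenate text

Corrected query:
SELECT account || ': ' || kind AS label FROM transactions

Result:
label            
-----------------
ACC-102: transfer
ACC-104: fee     
ACC-101: transfer
ACC-106: fee     
ACC-104: payment 
ACC-106: fee     
ACC-101: payment 
ACC-106: transfer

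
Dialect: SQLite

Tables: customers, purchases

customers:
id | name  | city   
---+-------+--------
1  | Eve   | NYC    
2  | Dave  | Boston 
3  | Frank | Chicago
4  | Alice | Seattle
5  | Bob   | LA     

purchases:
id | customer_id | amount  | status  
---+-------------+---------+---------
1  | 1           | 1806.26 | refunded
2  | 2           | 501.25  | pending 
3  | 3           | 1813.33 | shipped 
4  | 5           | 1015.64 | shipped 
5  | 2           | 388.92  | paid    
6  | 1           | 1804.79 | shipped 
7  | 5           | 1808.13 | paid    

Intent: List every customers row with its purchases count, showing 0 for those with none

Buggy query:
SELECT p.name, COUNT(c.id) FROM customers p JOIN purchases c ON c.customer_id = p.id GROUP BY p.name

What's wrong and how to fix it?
Bug: An inner join excludes parents with zero children

Fix: Use LEFT JOIN so parents without children still appear (COUNT(c.id) gives 0)

Corrected query:
SELECT p.name, COUNT(c.id) FROM customers p LEFT JOIN purchases c ON c.customer_id = p.id GROUP BY p.name

Result:
name  | COUNT(c.id)
------+------------
Alice | 0          
Bob   | 2          
Dave  | 2          
Eve   | 2          
Frank | 1          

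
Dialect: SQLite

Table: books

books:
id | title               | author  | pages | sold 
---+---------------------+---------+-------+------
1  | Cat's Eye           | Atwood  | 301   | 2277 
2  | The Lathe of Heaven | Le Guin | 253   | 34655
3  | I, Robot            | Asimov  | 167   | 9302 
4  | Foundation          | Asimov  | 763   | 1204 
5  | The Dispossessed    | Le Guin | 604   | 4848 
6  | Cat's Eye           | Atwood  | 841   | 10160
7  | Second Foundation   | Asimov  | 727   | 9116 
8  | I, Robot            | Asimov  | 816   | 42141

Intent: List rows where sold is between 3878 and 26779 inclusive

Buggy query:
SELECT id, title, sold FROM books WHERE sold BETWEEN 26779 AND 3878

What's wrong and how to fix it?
Bug: The bounds are reversed; BETWEEN a AND b requires a <= b to match anything

Fix: Swap the bounds so the smaller value comes first

Corrected query:
SELECT id, title, sold FROM books WHERE sold BETWEEN 3878 AND 26779

Result:
id | title             | sold 
---+-------------------+------
3  | I, Robot          | 9302 
5  | The Dispossessed  | 4848 
6  | Cat's Eye         | 10160
7  | Second Foundation | 9116 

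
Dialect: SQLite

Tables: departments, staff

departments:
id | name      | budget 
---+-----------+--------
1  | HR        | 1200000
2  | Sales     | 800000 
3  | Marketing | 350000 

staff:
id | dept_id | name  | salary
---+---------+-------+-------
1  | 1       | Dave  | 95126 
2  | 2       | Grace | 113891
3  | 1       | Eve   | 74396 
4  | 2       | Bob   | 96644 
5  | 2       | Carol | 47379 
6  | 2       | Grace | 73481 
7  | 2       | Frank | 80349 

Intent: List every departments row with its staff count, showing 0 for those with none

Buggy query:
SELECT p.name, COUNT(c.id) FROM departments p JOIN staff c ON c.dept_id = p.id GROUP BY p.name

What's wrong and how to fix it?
Bug: INNER JOIN drops departments rows that have no matching staff rows

Fix: Switch to LEFT JOIN to retain unmatched parent rows

Corrected query:
SELECT p.name, COUNT(c.id) FROM departments p LEFT JOIN staff c ON c.dept_id = p.id GROUP BY p.name

Result:
name      | COUNT(c.id)
----------+------------
HR        | 2          
Marketing | 0          
Sales     | 5          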